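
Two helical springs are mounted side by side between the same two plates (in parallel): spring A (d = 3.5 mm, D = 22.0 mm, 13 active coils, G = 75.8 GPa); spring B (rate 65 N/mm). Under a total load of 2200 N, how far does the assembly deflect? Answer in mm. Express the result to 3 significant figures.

29.2 mm

k_A = Gd⁴/(8D³N_a) = (75.8×10³)(3.5⁴)/(8·22.0³·13) = 10.272 N/mm
Parallel: k_eq = 10.272 + 65 = 75.272 N/mm
δ = F/k_eq = 2200/75.272 = 29.227 mm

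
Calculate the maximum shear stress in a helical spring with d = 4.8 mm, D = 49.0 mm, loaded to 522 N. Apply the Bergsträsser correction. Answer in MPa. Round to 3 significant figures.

667 MPa

Spring index C = D/d = 49.0/4.8 = 10.2083
K_B = (4C+2)/(4C−3) = 42.833/37.833 = 1.1322
τ₀ = 8FD/(πd³) = 8·522·49.0/(π·4.8³) = 204624/347.44 = 588.96 MPa
τ_max = K·τ₀ = 1.1322 × 588.96 = 666.79 MPa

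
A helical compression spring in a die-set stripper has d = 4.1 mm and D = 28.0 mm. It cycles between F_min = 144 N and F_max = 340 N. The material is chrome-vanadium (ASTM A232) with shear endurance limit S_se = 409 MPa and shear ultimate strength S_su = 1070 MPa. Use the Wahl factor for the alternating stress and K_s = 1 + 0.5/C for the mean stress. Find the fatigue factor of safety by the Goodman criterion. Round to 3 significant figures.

1.81

C = D/d = 28.0/4.1 = 6.8293; K_W = (4C−1)/(4C−4)+0.615/C = 1.2187; K_s = 1+0.5/C = 1.0732
F_a = (F_max−F_min)/2 = 98 N; F_m = (F_max+F_min)/2 = 242 N
τ_a = K_W·8F_aD/(πd³) = 1.2187 × 101.38 = 123.56 MPa
τ_m = K_s·8F_mD/(πd³) = 1.0732 × 250.36 = 268.69 MPa
Goodman: 1/n_f = τ_a/S_se + τ_m/S_su = 123.56/409 + 268.69/1070 = 0.30210 + 0.25111 = 0.55321
n_f = 1/0.55321 = 1.808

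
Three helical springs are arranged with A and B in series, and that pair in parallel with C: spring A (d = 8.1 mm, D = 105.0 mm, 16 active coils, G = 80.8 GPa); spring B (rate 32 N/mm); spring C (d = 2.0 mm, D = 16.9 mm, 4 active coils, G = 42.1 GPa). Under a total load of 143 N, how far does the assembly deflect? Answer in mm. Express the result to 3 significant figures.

k_A = Gd⁴/(8D³N_a) = (80.8×10³)(8.1⁴)/(8·105.0³·16) = 2.3473 N/mm
k_C = Gd⁴/(8D³N_a) = (42.1×10³)(2.0⁴)/(8·16.9³·4) = 4.3611 N/mm
Springs A,B series: k_AB = 1/(1/2.3473+1/32) = 2.1869 N/mm; parallel with C: k_eq = 2.1869+4.3611 = 6.548 N/mm
δ = F/k_eq = 143/6.548 = 21.839 mm

21.8 mm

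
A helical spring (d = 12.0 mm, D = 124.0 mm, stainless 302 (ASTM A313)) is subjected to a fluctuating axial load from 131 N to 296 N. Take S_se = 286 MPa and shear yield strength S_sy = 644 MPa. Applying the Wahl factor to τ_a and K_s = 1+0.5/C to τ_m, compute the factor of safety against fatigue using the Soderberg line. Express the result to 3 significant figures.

C = D/d = 124.0/12.0 = 10.3333; K_W = (4C−1)/(4C−4)+0.615/C = 1.1399; K_s = 1+0.5/C = 1.0484
F_a = (F_max−F_min)/2 = 82.5 N; F_m = (F_max+F_min)/2 = 213.5 N
τ_a = K_W·8F_aD/(πd³) = 1.1399 × 15.076 = 17.184 MPa
τ_m = K_s·8F_mD/(πd³) = 1.0484 × 39.014 = 40.901 MPa
Soderberg: 1/n_f = τ_a/S_se + τ_m/S_sy = 17.184/286 + 40.901/644 = 0.06008 + 0.06351 = 0.1236
n_f = 1/0.1236 = 8.091

8.09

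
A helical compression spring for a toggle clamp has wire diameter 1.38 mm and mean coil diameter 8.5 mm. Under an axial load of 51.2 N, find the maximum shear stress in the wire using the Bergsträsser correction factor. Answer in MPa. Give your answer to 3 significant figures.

519 MPa

Spring index C = D/d = 8.5/1.38 = 6.1594
K_B = (4C+2)/(4C−3) = 26.638/21.638 = 1.2311
τ₀ = 8FD/(πd³) = 8·51.2·8.5/(π·1.38³) = 3481.6/8.2563 = 421.69 MPa
τ_max = K·τ₀ = 1.2311 × 421.69 = 519.13 MPa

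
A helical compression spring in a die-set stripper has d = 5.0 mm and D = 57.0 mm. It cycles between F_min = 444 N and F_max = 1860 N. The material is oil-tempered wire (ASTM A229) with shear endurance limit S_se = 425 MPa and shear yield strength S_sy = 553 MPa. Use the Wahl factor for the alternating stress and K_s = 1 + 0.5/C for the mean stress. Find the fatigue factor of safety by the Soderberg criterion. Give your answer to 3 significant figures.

0.213

C = D/d = 57.0/5.0 = 11.4000; K_W = (4C−1)/(4C−4)+0.615/C = 1.1261; K_s = 1+0.5/C = 1.0439
F_a = (F_max−F_min)/2 = 708 N; F_m = (F_max+F_min)/2 = 1152 N
τ_a = K_W·8F_aD/(πd³) = 1.1261 × 822.13 = 925.77 MPa
τ_m = K_s·8F_mD/(πd³) = 1.0439 × 1337.7 = 1396.4 MPa
Soderberg: 1/n_f = τ_a/S_se + τ_m/S_sy = 925.77/425 + 1396.4/553 = 2.17827 + 2.52508 = 4.7033
n_f = 1/4.7033 = 0.2126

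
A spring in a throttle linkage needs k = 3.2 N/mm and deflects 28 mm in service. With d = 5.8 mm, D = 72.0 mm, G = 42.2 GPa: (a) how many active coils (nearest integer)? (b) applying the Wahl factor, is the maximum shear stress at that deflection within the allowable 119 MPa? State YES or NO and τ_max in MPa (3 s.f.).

(a) 5 coils; (b) YES, τ_max = 93.9 MPa

N_a = Gd⁴/(8D³k) = (42.2×10³)(5.8⁴)/(8·72.0³·3.2) = 4.998 → N_a = 5
Actual rate k = Gd⁴/(8D³·5) = 3.1987 N/mm
Working load F = kδ = 3.1987·28 = 89.562 N
C = 72.0/5.8 = 12.4138; K_W = (4C−1)/(4C−4)+0.615/C = 1.1153
τ_max = K_W·8FD/(πd³) = 1.1153·84.162 = 93.861 MPa
τ_max ≤ 119 MPa → acceptable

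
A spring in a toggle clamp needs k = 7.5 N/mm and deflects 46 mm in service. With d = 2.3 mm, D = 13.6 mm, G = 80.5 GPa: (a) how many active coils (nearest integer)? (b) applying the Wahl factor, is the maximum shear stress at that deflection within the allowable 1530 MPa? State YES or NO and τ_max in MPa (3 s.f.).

(a) 15 coils; (b) YES, τ_max = 1230 MPa

N_a = Gd⁴/(8D³k) = (80.5×10³)(2.3⁴)/(8·13.6³·7.5) = 14.93 → N_a = 15
Actual rate k = Gd⁴/(8D³·15) = 7.4629 N/mm
Working load F = kδ = 7.4629·46 = 343.29 N
C = 13.6/2.3 = 5.9130; K_W = (4C−1)/(4C−4)+0.615/C = 1.2567
τ_max = K_W·8FD/(πd³) = 1.2567·977.15 = 1228 MPa
τ_max ≤ 1530 MPa → acceptable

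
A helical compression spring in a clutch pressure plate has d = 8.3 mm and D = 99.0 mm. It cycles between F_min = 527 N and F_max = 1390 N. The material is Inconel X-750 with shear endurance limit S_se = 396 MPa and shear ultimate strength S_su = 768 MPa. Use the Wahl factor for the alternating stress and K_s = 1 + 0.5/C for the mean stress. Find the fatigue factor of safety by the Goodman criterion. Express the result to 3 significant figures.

0.900

C = D/d = 99.0/8.3 = 11.9277; K_W = (4C−1)/(4C−4)+0.615/C = 1.1202; K_s = 1+0.5/C = 1.0419
F_a = (F_max−F_min)/2 = 431.5 N; F_m = (F_max+F_min)/2 = 958.5 N
τ_a = K_W·8F_aD/(πd³) = 1.1202 × 190.25 = 213.12 MPa
τ_m = K_s·8F_mD/(πd³) = 1.0419 × 422.6 = 440.32 MPa
Goodman: 1/n_f = τ_a/S_se + τ_m/S_su = 213.12/396 + 440.32/768 = 0.53817 + 0.57333 = 1.1115
n_f = 1/1.1115 = 0.8997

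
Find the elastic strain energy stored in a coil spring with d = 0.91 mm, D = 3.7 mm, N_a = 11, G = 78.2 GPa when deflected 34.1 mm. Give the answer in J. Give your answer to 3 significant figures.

6.99 J

k = Gd⁴/(8D³N_a) = (78.2×10³)(0.91⁴)/(8·3.7³·11) = 12.031 N/mm
U = ½kδ² = 0.5 × 12.031 × 34.1² = 6994.6 N·mm = 6.9946 J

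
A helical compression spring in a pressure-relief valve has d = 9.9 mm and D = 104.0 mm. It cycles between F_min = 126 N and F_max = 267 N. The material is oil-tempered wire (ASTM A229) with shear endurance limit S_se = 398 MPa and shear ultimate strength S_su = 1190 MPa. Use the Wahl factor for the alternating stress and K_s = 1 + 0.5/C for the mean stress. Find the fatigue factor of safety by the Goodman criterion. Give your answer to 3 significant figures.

C = D/d = 104.0/9.9 = 10.5051; K_W = (4C−1)/(4C−4)+0.615/C = 1.1374; K_s = 1+0.5/C = 1.0476
F_a = (F_max−F_min)/2 = 70.5 N; F_m = (F_max+F_min)/2 = 196.5 N
τ_a = K_W·8F_aD/(πd³) = 1.1374 × 19.242 = 21.887 MPa
τ_m = K_s·8F_mD/(πd³) = 1.0476 × 53.633 = 56.186 MPa
Goodman: 1/n_f = τ_a/S_se + τ_m/S_su = 21.887/398 + 56.186/1190 = 0.05499 + 0.04721 = 0.10221
n_f = 1/0.10221 = 9.784

9.78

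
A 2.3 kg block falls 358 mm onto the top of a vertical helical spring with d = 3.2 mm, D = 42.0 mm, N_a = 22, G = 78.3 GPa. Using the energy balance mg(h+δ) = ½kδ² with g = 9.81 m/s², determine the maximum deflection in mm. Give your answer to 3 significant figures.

k = Gd⁴/(8D³N_a) = (78.3×10³)(3.2⁴)/(8·42.0³·22) = 0.62965 N/mm
W = mg = 2.3 × 9.81 = 22.563 N
½kδ² − Wδ − Wh = 0 → δ = (W + √(W² + 2kWh))/k
δ = (22.563 + √(509.09 + 10172.1))/0.62965 = (22.563 + 103.35)/0.62965 = 199.97 mm

200 mm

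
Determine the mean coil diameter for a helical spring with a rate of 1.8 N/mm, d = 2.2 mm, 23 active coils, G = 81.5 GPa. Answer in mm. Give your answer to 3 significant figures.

D = (Gd⁴/(8N_a·k))^(1/3) = (81.5×10³·2.2⁴/(8·23·1.8))^(1/3)
  = (5764.45)^(1/3) = 17.9302 mm

17.9 mm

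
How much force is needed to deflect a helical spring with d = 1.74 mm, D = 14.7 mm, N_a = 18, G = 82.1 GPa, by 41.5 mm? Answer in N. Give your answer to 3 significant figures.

68.3 N

k = Gd⁴/(8D³N_a) = (82.1×10³)(1.74⁴)/(8·14.7³·18) = 1.6452 N/mm
F = k·δ = 1.6452 × 41.5 = 68.277 N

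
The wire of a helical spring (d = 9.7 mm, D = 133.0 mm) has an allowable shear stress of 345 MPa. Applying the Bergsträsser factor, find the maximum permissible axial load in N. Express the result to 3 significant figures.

C = D/d = 133.0/9.7 = 13.7113
K_B = (4C+2)/(4C−3) = 56.845/51.845 = 1.0964
τ_max = K·8FD/(πd³) → F_max = τ_allow·πd³/(8DK)
F_max = 345·π·9.7³/(8·133.0·1.0964) = 9.892e+05/1166.6 = 847.92 N

848 N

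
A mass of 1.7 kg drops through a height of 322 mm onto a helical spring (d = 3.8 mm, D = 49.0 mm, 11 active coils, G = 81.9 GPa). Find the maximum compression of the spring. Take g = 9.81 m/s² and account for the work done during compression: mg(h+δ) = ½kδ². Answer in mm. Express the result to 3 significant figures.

k = Gd⁴/(8D³N_a) = (81.9×10³)(3.8⁴)/(8·49.0³·11) = 1.6495 N/mm
W = mg = 1.7 × 9.81 = 16.677 N
½kδ² − Wδ − Wh = 0 → δ = (W + √(W² + 2kWh))/k
δ = (16.677 + √(278.12 + 17715.4))/1.6495 = (16.677 + 134.14)/1.6495 = 91.433 mm

91.4 mm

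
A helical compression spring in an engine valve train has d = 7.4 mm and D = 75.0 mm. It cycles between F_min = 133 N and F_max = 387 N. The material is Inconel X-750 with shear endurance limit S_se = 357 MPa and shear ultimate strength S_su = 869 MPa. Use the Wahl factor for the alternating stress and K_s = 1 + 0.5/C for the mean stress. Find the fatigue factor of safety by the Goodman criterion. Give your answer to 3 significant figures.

2.94

C = D/d = 75.0/7.4 = 10.1351; K_W = (4C−1)/(4C−4)+0.615/C = 1.1428; K_s = 1+0.5/C = 1.0493
F_a = (F_max−F_min)/2 = 127 N; F_m = (F_max+F_min)/2 = 260 N
τ_a = K_W·8F_aD/(πd³) = 1.1428 × 59.856 = 68.403 MPa
τ_m = K_s·8F_mD/(πd³) = 1.0493 × 122.54 = 128.59 MPa
Goodman: 1/n_f = τ_a/S_se + τ_m/S_su = 68.403/357 + 128.59/869 = 0.19160 + 0.14797 = 0.33957
n_f = 1/0.33957 = 2.945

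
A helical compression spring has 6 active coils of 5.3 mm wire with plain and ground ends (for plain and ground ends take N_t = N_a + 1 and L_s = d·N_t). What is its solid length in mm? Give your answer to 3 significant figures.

37.1 mm

plain and ground ends: N_t = N_a + 1 = 6 + 1 = 7
L_s = d·N_t = 5.3 × 7 = 37.1 mm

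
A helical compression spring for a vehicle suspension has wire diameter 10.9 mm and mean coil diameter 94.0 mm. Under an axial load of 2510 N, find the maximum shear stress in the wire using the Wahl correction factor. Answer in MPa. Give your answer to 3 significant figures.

543 MPa

Spring index C = D/d = 94.0/10.9 = 8.6239
K_W = (4C−1)/(4C−4) + 0.615/C = 33.495/30.495 + 0.0713 = 1.1697
τ₀ = 8FD/(πd³) = 8·2510·94.0/(π·10.9³) = 1.88752e+06/4068.5 = 463.94 MPa
τ_max = K·τ₀ = 1.1697 × 463.94 = 542.67 MPa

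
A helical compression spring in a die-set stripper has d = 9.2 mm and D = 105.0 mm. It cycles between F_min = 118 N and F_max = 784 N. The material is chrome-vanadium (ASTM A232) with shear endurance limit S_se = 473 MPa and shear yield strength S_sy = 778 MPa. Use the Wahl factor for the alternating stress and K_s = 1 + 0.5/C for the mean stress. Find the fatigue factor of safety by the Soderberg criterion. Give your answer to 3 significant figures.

2.08

C = D/d = 105.0/9.2 = 11.4130; K_W = (4C−1)/(4C−4)+0.615/C = 1.1259; K_s = 1+0.5/C = 1.0438
F_a = (F_max−F_min)/2 = 333 N; F_m = (F_max+F_min)/2 = 451 N
τ_a = K_W·8F_aD/(πd³) = 1.1259 × 114.34 = 128.74 MPa
τ_m = K_s·8F_mD/(πd³) = 1.0438 × 154.86 = 161.65 MPa
Soderberg: 1/n_f = τ_a/S_se + τ_m/S_sy = 128.74/473 + 161.65/778 = 0.27218 + 0.20777 = 0.47995
n_f = 1/0.47995 = 2.084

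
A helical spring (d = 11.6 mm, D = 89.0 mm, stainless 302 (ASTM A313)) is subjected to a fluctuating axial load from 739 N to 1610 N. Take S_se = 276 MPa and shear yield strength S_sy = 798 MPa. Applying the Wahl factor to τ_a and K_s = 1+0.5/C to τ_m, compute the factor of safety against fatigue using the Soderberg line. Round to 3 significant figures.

2.00

C = D/d = 89.0/11.6 = 7.6724; K_W = (4C−1)/(4C−4)+0.615/C = 1.1926; K_s = 1+0.5/C = 1.0652
F_a = (F_max−F_min)/2 = 435.5 N; F_m = (F_max+F_min)/2 = 1174.5 N
τ_a = K_W·8F_aD/(πd³) = 1.1926 × 63.233 = 75.409 MPa
τ_m = K_s·8F_mD/(πd³) = 1.0652 × 170.53 = 181.65 MPa
Soderberg: 1/n_f = τ_a/S_se + τ_m/S_sy = 75.409/276 + 181.65/798 = 0.27322 + 0.22763 = 0.50085
n_f = 1/0.50085 = 1.997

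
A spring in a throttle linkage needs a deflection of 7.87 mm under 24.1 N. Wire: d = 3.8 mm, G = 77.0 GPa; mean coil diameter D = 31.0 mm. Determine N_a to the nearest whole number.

22

Required rate k = F/δ = 24.1/7.87 = 3.0623 N/mm
N_a = Gd⁴/(8D³k) = (77.0×10³ × 3.8⁴)/(8 × 31.0³ × 3.0623)
    = 1.60555e+07 / 729823 = 22 → 22 coils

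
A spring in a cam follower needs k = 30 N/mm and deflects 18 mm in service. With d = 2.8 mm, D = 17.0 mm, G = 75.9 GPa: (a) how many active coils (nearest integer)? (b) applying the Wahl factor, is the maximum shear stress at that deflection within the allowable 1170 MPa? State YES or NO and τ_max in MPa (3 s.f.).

(a) 4 coils; (b) NO, τ_max = 1320 MPa

N_a = Gd⁴/(8D³k) = (75.9×10³)(2.8⁴)/(8·17.0³·30) = 3.957 → N_a = 4
Actual rate k = Gd⁴/(8D³·4) = 29.674 N/mm
Working load F = kδ = 29.674·18 = 534.13 N
C = 17.0/2.8 = 6.0714; K_W = (4C−1)/(4C−4)+0.615/C = 1.2492
τ_max = K_W·8FD/(πd³) = 1.2492·1053.3 = 1315.8 MPa
τ_max > 1170 MPa → exceeds allowable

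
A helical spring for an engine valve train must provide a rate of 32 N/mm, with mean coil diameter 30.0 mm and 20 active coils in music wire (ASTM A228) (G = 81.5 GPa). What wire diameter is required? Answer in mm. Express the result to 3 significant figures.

6.42 mm

d = (8D³N_a·k / G)^(1/4) = (8·30.0³·20·32 / (81.5×10³))^0.25
  = (1696.2)^0.25 = 6.4175 mm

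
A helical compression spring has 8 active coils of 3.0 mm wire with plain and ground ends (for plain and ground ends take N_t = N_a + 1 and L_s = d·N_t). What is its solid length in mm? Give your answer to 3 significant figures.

plain and ground ends: N_t = N_a + 1 = 8 + 1 = 9
L_s = d·N_t = 3.0 × 9 = 27 mm

27.0 mm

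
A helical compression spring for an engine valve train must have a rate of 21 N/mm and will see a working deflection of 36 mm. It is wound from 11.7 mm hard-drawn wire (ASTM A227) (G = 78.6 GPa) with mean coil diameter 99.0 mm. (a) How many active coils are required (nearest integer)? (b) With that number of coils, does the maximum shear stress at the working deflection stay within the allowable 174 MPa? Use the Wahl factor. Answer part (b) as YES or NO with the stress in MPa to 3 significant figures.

N_a = Gd⁴/(8D³k) = (78.6×10³)(11.7⁴)/(8·99.0³·21) = 9.035 → N_a = 9
Actual rate k = Gd⁴/(8D³·9) = 21.083 N/mm
Working load F = kδ = 21.083·36 = 758.98 N
C = 99.0/11.7 = 8.4615; K_W = (4C−1)/(4C−4)+0.615/C = 1.1732
τ_max = K_W·8FD/(πd³) = 1.1732·119.47 = 140.16 MPa
τ_max ≤ 174 MPa → acceptable

(a) 9 coils; (b) YES, τ_max = 140 MPa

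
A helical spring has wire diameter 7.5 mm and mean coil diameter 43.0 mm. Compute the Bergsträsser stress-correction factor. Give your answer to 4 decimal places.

1.2508

C = D/d = 43.0/7.5 = 5.7333
K_B = (4C+2)/(4C−3) = 24.933/19.933 = 1.2508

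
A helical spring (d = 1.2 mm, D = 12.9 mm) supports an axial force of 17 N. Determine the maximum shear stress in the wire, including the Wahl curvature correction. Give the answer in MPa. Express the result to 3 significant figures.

367 MPa

Spring index C = D/d = 12.9/1.2 = 10.7500
K_W = (4C−1)/(4C−4) + 0.615/C = 42.000/39.000 + 0.0572 = 1.1341
τ₀ = 8FD/(πd³) = 8·17·12.9/(π·1.2³) = 1754.4/5.4287 = 323.17 MPa
τ_max = K·τ₀ = 1.1341 × 323.17 = 366.52 MPa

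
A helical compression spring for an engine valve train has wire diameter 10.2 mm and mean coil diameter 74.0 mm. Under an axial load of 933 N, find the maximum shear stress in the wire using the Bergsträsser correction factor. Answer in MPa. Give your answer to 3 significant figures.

Spring index C = D/d = 74.0/10.2 = 7.2549
K_B = (4C+2)/(4C−3) = 31.020/26.020 = 1.1922
τ₀ = 8FD/(πd³) = 8·933·74.0/(π·10.2³) = 552336/3333.9 = 165.67 MPa
τ_max = K·τ₀ = 1.1922 × 165.67 = 197.51 MPa

198 MPa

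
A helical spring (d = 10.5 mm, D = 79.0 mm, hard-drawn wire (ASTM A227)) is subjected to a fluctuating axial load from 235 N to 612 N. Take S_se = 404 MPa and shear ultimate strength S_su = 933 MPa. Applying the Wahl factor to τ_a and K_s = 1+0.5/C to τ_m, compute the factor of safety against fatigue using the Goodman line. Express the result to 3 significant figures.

C = D/d = 79.0/10.5 = 7.5238; K_W = (4C−1)/(4C−4)+0.615/C = 1.1967; K_s = 1+0.5/C = 1.0665
F_a = (F_max−F_min)/2 = 188.5 N; F_m = (F_max+F_min)/2 = 423.5 N
τ_a = K_W·8F_aD/(πd³) = 1.1967 × 32.757 = 39.201 MPa
τ_m = K_s·8F_mD/(πd³) = 1.0665 × 73.596 = 78.487 MPa
Goodman: 1/n_f = τ_a/S_se + τ_m/S_su = 39.201/404 + 78.487/933 = 0.09703 + 0.08412 = 0.18116
n_f = 1/0.18116 = 5.52

5.52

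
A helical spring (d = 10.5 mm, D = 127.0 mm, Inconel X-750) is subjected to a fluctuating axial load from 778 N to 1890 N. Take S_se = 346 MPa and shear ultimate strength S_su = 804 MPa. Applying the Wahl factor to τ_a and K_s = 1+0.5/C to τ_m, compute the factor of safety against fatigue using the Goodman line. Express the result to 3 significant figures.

1.02

C = D/d = 127.0/10.5 = 12.0952; K_W = (4C−1)/(4C−4)+0.615/C = 1.1184; K_s = 1+0.5/C = 1.0413
F_a = (F_max−F_min)/2 = 556 N; F_m = (F_max+F_min)/2 = 1334 N
τ_a = K_W·8F_aD/(πd³) = 1.1184 × 155.33 = 173.73 MPa
τ_m = K_s·8F_mD/(πd³) = 1.0413 × 372.68 = 388.08 MPa
Goodman: 1/n_f = τ_a/S_se + τ_m/S_su = 173.73/346 + 388.08/804 = 0.50210 + 0.48269 = 0.98479
n_f = 1/0.98479 = 1.015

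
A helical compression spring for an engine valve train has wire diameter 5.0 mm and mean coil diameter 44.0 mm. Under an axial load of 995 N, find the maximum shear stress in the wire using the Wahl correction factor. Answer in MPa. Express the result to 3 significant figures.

Spring index C = D/d = 44.0/5.0 = 8.8000
K_W = (4C−1)/(4C−4) + 0.615/C = 34.200/31.200 + 0.0699 = 1.1660
τ₀ = 8FD/(πd³) = 8·995·44.0/(π·5.0³) = 350240/392.7 = 891.88 MPa
τ_max = K·τ₀ = 1.1660 × 891.88 = 1040 MPa

1040 MPa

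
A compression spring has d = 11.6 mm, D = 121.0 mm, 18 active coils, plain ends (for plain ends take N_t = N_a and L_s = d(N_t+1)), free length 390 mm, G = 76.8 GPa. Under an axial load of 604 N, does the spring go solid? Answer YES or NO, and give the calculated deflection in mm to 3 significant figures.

NO, δ = 111 mm

k = Gd⁴/(8D³N_a) = (76.8×10³)(11.6⁴)/(8·121.0³·18) = 5.451 N/mm
N_t = 18; L_s = 11.6·19 = 220.4 mm; δ_solid = L₀ − L_s = 390 − 220.4 = 169.6 mm
δ = F/k = 604/5.451 = 110.81 mm
δ < δ_solid → spring does not go solid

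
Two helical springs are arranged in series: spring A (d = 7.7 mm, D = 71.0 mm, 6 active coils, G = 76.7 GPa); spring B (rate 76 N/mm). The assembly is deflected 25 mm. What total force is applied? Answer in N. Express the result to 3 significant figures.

325 N

k_A = Gd⁴/(8D³N_a) = (76.7×10³)(7.7⁴)/(8·71.0³·6) = 15.694 N/mm
Series: 1/k_eq = 1/15.694 + 1/76 = 0.076875; k_eq = 13.008 N/mm
F = k_eq·δ = 13.008·25 = 325.2 N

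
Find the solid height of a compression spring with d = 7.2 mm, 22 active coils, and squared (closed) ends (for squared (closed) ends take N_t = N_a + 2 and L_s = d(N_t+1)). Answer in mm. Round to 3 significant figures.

squared (closed) ends: N_t = N_a + 2 = 22 + 2 = 24
L_s = d·(N_t+1) = 7.2 × 25 = 180 mm

180 mm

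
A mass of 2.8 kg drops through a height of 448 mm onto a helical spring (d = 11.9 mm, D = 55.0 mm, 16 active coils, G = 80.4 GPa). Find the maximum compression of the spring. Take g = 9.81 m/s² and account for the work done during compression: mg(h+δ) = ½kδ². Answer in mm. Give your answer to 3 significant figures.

k = Gd⁴/(8D³N_a) = (80.4×10³)(11.9⁴)/(8·55.0³·16) = 75.709 N/mm
W = mg = 2.8 × 9.81 = 27.468 N
½kδ² − Wδ − Wh = 0 → δ = (W + √(W² + 2kWh))/k
δ = (27.468 + √(754.49 + 1.86329e+06))/75.709 = (27.468 + 1365.3)/75.709 = 18.396 mm

18.4 mm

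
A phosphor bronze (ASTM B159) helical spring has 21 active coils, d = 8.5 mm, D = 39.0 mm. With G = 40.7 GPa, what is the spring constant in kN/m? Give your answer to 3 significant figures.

21.3 kN/m

k = Gd⁴/(8D³N_a) = (40.7×10³ × 8.5⁴) / (8 × 39.0³ × 21)
  = 2.12457e+08 / 9.96559e+06 = 21.319 N/mm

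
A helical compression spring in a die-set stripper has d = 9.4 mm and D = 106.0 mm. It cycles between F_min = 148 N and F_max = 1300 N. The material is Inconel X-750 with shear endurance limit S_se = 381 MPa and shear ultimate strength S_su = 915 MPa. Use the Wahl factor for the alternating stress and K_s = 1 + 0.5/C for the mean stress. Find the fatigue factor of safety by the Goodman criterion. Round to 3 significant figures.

1.22

C = D/d = 106.0/9.4 = 11.2766; K_W = (4C−1)/(4C−4)+0.615/C = 1.1275; K_s = 1+0.5/C = 1.0443
F_a = (F_max−F_min)/2 = 576 N; F_m = (F_max+F_min)/2 = 724 N
τ_a = K_W·8F_aD/(πd³) = 1.1275 × 187.19 = 211.06 MPa
τ_m = K_s·8F_mD/(πd³) = 1.0443 × 235.29 = 245.72 MPa
Goodman: 1/n_f = τ_a/S_se + τ_m/S_su = 211.06/381 + 245.72/915 = 0.55397 + 0.26855 = 0.82251
n_f = 1/0.82251 = 1.216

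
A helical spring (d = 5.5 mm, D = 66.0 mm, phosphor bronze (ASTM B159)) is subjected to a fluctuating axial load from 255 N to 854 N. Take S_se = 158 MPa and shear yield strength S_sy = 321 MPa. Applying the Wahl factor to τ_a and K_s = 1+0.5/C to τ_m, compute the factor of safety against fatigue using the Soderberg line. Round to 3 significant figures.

C = D/d = 66.0/5.5 = 12.0000; K_W = (4C−1)/(4C−4)+0.615/C = 1.1194; K_s = 1+0.5/C = 1.0417
F_a = (F_max−F_min)/2 = 299.5 N; F_m = (F_max+F_min)/2 = 554.5 N
τ_a = K_W·8F_aD/(πd³) = 1.1194 × 302.55 = 338.68 MPa
τ_m = K_s·8F_mD/(πd³) = 1.0417 × 560.14 = 583.48 MPa
Soderberg: 1/n_f = τ_a/S_se + τ_m/S_sy = 338.68/158 + 583.48/321 = 2.14355 + 1.81770 = 3.9612
n_f = 1/3.9612 = 0.2524

0.252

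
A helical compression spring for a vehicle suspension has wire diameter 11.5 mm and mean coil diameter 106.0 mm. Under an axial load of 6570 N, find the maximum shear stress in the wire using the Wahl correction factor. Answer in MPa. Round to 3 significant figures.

1350 MPa

Spring index C = D/d = 106.0/11.5 = 9.2174
K_W = (4C−1)/(4C−4) + 0.615/C = 35.870/32.870 + 0.0667 = 1.1580
τ₀ = 8FD/(πd³) = 8·6570·106.0/(π·11.5³) = 5.57136e+06/4778 = 1166.1 MPa
τ_max = K·τ₀ = 1.1580 × 1166.1 = 1350.3 MPa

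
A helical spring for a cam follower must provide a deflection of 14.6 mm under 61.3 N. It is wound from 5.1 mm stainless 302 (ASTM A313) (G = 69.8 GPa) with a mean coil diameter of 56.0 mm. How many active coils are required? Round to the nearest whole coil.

8

Required rate k = F/δ = 61.3/14.6 = 4.1986 N/mm
N_a = Gd⁴/(8D³k) = (69.8×10³ × 5.1⁴)/(8 × 56.0³ × 4.1986)
    = 4.72211e+07 / 5.89877e+06 = 8.005 → 8 coils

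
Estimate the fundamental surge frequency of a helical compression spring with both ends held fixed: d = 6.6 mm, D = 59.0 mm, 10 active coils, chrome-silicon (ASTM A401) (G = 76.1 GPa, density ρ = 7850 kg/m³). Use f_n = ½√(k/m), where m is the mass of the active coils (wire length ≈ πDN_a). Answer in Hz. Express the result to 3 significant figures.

k = Gd⁴/(8D³N_a) = (76.1×10³)(6.6⁴)/(8·59.0³·10) = 8.7885 N/mm = 8788.5 N/m
Wire length L = πDN_a = π·59.0·10 = 1853.5 mm
m = ρ·(πd²/4)·L = 7850 × 34.212×10⁻⁶ m² × 1.8535 m = 0.49779 kg
f_n = ½√(k/m) = 0.5·√(8788.5/0.49779) = 0.5·√(17655) = 66.436 Hz

66.4 Hz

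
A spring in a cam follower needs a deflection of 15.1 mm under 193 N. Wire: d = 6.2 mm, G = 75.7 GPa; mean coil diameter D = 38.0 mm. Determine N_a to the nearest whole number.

20

Required rate k = F/δ = 193/15.1 = 12.781 N/mm
N_a = Gd⁴/(8D³k) = (75.7×10³ × 6.2⁴)/(8 × 38.0³ × 12.781)
    = 1.11857e+08 / 5.61075e+06 = 19.94 → 20 coils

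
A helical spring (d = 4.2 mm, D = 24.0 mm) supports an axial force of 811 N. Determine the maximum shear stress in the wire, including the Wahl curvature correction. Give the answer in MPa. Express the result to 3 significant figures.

847 MPa

Spring index C = D/d = 24.0/4.2 = 5.7143
K_W = (4C−1)/(4C−4) + 0.615/C = 21.857/18.857 + 0.1076 = 1.2667
τ₀ = 8FD/(πd³) = 8·811·24.0/(π·4.2³) = 155712/232.75 = 669 MPa
τ_max = K·τ₀ = 1.2667 × 669 = 847.43 MPa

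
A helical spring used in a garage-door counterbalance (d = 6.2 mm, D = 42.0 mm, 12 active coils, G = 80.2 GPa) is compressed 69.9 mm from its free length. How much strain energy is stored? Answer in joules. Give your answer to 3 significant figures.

40.7 J

k = Gd⁴/(8D³N_a) = (80.2×10³)(6.2⁴)/(8·42.0³·12) = 16.662 N/mm
U = ½kδ² = 0.5 × 16.662 × 69.9² = 40705 N·mm = 40.705 J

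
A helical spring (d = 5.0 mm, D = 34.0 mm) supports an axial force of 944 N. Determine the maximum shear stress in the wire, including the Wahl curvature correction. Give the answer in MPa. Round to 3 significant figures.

Spring index C = D/d = 34.0/5.0 = 6.8000
K_W = (4C−1)/(4C−4) + 0.615/C = 26.200/23.200 + 0.0904 = 1.2198
τ₀ = 8FD/(πd³) = 8·944·34.0/(π·5.0³) = 256768/392.7 = 653.85 MPa
τ_max = K·τ₀ = 1.2198 × 653.85 = 797.54 MPa

798 MPa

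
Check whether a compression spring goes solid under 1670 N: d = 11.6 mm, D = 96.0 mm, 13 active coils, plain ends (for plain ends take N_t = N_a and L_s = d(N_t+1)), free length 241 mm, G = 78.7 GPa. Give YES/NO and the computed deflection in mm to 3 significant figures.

YES, δ = 108 mm

k = Gd⁴/(8D³N_a) = (78.7×10³)(11.6⁴)/(8·96.0³·13) = 15.487 N/mm
N_t = 13; L_s = 11.6·14 = 162.4 mm; δ_solid = L₀ − L_s = 241 − 162.4 = 78.6 mm
δ = F/k = 1670/15.487 = 107.83 mm
δ ≥ δ_solid → spring goes solid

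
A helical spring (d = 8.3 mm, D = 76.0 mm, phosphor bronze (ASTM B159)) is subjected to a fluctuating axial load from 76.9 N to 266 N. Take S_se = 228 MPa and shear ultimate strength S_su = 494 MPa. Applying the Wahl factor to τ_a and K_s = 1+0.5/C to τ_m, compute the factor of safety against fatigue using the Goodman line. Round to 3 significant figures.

3.49

C = D/d = 76.0/8.3 = 9.1566; K_W = (4C−1)/(4C−4)+0.615/C = 1.1591; K_s = 1+0.5/C = 1.0546
F_a = (F_max−F_min)/2 = 94.55 N; F_m = (F_max+F_min)/2 = 171.45 N
τ_a = K_W·8F_aD/(πd³) = 1.1591 × 32.002 = 37.094 MPa
τ_m = K_s·8F_mD/(πd³) = 1.0546 × 58.031 = 61.199 MPa
Goodman: 1/n_f = τ_a/S_se + τ_m/S_su = 37.094/228 + 61.199/494 = 0.16269 + 0.12389 = 0.28658
n_f = 1/0.28658 = 3.489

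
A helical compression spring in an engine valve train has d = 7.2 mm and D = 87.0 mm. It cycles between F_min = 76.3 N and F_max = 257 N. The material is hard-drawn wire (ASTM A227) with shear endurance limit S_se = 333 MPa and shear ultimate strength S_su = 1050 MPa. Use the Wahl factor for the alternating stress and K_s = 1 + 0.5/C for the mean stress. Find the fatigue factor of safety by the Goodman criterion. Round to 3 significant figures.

C = D/d = 87.0/7.2 = 12.0833; K_W = (4C−1)/(4C−4)+0.615/C = 1.1186; K_s = 1+0.5/C = 1.0414
F_a = (F_max−F_min)/2 = 90.35 N; F_m = (F_max+F_min)/2 = 166.65 N
τ_a = K_W·8F_aD/(πd³) = 1.1186 × 53.628 = 59.986 MPa
τ_m = K_s·8F_mD/(πd³) = 1.0414 × 98.916 = 103.01 MPa
Goodman: 1/n_f = τ_a/S_se + τ_m/S_su = 59.986/333 + 103.01/1050 = 0.18014 + 0.09810 = 0.27824
n_f = 1/0.27824 = 3.594

3.59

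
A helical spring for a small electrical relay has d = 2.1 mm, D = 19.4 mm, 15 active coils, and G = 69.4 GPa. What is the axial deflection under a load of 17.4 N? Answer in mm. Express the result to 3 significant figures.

11.3 mm

k = Gd⁴/(8D³N_a) = (69.4×10³)(2.1⁴)/(8·19.4³·15) = 1.5405 N/mm
δ = F/k = 17.4 / 1.5405 = 11.295 mm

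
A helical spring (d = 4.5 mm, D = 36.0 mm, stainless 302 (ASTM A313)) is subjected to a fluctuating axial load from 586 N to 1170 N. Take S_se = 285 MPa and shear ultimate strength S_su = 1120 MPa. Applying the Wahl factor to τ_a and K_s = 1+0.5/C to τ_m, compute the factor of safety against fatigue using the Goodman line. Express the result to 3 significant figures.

0.486

C = D/d = 36.0/4.5 = 8.0000; K_W = (4C−1)/(4C−4)+0.615/C = 1.1840; K_s = 1+0.5/C = 1.0625
F_a = (F_max−F_min)/2 = 292 N; F_m = (F_max+F_min)/2 = 878 N
τ_a = K_W·8F_aD/(πd³) = 1.1840 × 293.76 = 347.81 MPa
τ_m = K_s·8F_mD/(πd³) = 1.0625 × 883.28 = 938.49 MPa
Goodman: 1/n_f = τ_a/S_se + τ_m/S_su = 347.81/285 + 938.49/1120 = 1.22040 + 0.83794 = 2.0583
n_f = 1/2.0583 = 0.4858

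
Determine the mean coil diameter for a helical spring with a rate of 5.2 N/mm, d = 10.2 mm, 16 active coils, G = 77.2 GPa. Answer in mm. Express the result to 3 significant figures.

D = (Gd⁴/(8N_a·k))^(1/3) = (77.2×10³·10.2⁴/(8·16·5.2))^(1/3)
  = (1.25547e+06)^(1/3) = 107.8785 mm

108 mm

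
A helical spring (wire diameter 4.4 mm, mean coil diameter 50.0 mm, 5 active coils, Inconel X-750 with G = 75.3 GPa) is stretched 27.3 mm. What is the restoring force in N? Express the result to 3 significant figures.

k = Gd⁴/(8D³N_a) = (75.3×10³)(4.4⁴)/(8·50.0³·5) = 5.6446 N/mm
F = k·δ = 5.6446 × 27.3 = 154.1 N

154 N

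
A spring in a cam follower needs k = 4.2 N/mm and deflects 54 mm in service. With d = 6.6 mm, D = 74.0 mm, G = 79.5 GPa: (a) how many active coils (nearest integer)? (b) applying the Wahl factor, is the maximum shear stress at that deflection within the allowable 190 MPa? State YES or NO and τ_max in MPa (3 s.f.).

N_a = Gd⁴/(8D³k) = (79.5×10³)(6.6⁴)/(8·74.0³·4.2) = 11.08 → N_a = 11
Actual rate k = Gd⁴/(8D³·11) = 4.2302 N/mm
Working load F = kδ = 4.2302·54 = 228.43 N
C = 74.0/6.6 = 11.2121; K_W = (4C−1)/(4C−4)+0.615/C = 1.1283
τ_max = K_W·8FD/(πd³) = 1.1283·149.73 = 168.94 MPa
τ_max ≤ 190 MPa → acceptable

(a) 11 coils; (b) YES, τ_max = 169 MPa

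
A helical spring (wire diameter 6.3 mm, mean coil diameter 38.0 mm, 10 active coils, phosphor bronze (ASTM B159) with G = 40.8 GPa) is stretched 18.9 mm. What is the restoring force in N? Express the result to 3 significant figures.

k = Gd⁴/(8D³N_a) = (40.8×10³)(6.3⁴)/(8·38.0³·10) = 14.641 N/mm
F = k·δ = 14.641 × 18.9 = 276.72 N

277 N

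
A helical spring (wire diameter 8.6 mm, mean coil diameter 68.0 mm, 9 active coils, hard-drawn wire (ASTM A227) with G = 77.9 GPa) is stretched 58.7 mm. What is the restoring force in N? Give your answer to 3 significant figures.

k = Gd⁴/(8D³N_a) = (77.9×10³)(8.6⁴)/(8·68.0³·9) = 18.822 N/mm
F = k·δ = 18.822 × 58.7 = 1104.9 N

1100 N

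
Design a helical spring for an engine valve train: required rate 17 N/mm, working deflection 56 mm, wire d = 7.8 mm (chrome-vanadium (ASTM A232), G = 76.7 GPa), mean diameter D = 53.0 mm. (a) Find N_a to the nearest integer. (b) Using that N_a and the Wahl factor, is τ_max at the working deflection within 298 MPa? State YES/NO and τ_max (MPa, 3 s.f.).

N_a = Gd⁴/(8D³k) = (76.7×10³)(7.8⁴)/(8·53.0³·17) = 14.02 → N_a = 14
Actual rate k = Gd⁴/(8D³·14) = 17.027 N/mm
Working load F = kδ = 17.027·56 = 953.49 N
C = 53.0/7.8 = 6.7949; K_W = (4C−1)/(4C−4)+0.615/C = 1.2199
τ_max = K_W·8FD/(πd³) = 1.2199·271.17 = 330.81 MPa
τ_max > 298 MPa → exceeds allowable

(a) 14 coils; (b) NO, τ_max = 331 MPa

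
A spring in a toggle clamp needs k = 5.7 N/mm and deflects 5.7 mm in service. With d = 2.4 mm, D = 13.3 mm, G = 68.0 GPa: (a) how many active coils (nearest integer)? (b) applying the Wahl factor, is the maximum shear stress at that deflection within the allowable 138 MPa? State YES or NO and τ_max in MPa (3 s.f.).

(a) 21 coils; (b) YES, τ_max = 102 MPa

N_a = Gd⁴/(8D³k) = (68.0×10³)(2.4⁴)/(8·13.3³·5.7) = 21.03 → N_a = 21
Actual rate k = Gd⁴/(8D³·21) = 5.7081 N/mm
Working load F = kδ = 5.7081·5.7 = 32.536 N
C = 13.3/2.4 = 5.5417; K_W = (4C−1)/(4C−4)+0.615/C = 1.2761
τ_max = K_W·8FD/(πd³) = 1.2761·79.712 = 101.72 MPa
τ_max ≤ 138 MPa → acceptable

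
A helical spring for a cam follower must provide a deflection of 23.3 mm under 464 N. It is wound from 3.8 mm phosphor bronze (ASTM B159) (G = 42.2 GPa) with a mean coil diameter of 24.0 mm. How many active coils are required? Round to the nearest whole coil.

Required rate k = F/δ = 464/23.3 = 19.914 N/mm
N_a = Gd⁴/(8D³k) = (42.2×10³ × 3.8⁴)/(8 × 24.0³ × 19.914)
    = 8.79927e+06 / 2.20235e+06 = 3.995 → 4 coils

4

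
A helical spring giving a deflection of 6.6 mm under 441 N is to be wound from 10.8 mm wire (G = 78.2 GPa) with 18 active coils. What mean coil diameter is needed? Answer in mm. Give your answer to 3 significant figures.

Required rate k = F/δ = 441/6.6 = 66.818 N/mm
D = (Gd⁴/(8N_a·k))^(1/3) = (78.2×10³·10.8⁴/(8·18·66.818))^(1/3)
  = (110572)^(1/3) = 47.9971 mm

48.0 mm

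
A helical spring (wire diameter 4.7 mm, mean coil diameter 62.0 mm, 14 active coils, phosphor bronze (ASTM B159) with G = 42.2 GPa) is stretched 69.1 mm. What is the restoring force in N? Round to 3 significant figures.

53.3 N

k = Gd⁴/(8D³N_a) = (42.2×10³)(4.7⁴)/(8·62.0³·14) = 0.77146 N/mm
F = k·δ = 0.77146 × 69.1 = 53.308 N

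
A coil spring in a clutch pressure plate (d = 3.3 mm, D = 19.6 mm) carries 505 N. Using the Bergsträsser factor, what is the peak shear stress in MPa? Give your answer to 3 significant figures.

870 MPa

Spring index C = D/d = 19.6/3.3 = 5.9394
K_B = (4C+2)/(4C−3) = 25.758/20.758 = 1.2409
τ₀ = 8FD/(πd³) = 8·505·19.6/(π·3.3³) = 79184/112.9 = 701.37 MPa
τ_max = K·τ₀ = 1.2409 × 701.37 = 870.31 MPa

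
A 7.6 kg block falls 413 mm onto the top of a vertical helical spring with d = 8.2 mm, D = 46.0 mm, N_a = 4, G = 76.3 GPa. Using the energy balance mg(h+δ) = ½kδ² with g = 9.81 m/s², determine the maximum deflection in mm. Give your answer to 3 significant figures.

24.3 mm

k = Gd⁴/(8D³N_a) = (76.3×10³)(8.2⁴)/(8·46.0³·4) = 110.75 N/mm
W = mg = 7.6 × 9.81 = 74.556 N
½kδ² − Wδ − Wh = 0 → δ = (W + √(W² + 2kWh))/k
δ = (74.556 + √(5558.6 + 6.82055e+06))/110.75 = (74.556 + 2612.7)/110.75 = 24.263 mm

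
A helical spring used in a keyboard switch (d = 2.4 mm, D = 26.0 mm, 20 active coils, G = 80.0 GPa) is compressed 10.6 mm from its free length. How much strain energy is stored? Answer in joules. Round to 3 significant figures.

k = Gd⁴/(8D³N_a) = (80.0×10³)(2.4⁴)/(8·26.0³·20) = 0.94383 N/mm
U = ½kδ² = 0.5 × 0.94383 × 10.6² = 53.025 N·mm = 0.053025 J

0.0530 J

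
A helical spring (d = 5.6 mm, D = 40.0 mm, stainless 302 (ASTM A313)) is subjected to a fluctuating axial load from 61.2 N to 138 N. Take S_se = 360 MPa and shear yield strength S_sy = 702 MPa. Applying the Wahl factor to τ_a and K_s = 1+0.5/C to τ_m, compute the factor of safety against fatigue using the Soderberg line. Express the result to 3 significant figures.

6.14

C = D/d = 40.0/5.6 = 7.1429; K_W = (4C−1)/(4C−4)+0.615/C = 1.2082; K_s = 1+0.5/C = 1.0700
F_a = (F_max−F_min)/2 = 38.4 N; F_m = (F_max+F_min)/2 = 99.6 N
τ_a = K_W·8F_aD/(πd³) = 1.2082 × 22.272 = 26.909 MPa
τ_m = K_s·8F_mD/(πd³) = 1.0700 × 57.769 = 61.813 MPa
Soderberg: 1/n_f = τ_a/S_se + τ_m/S_sy = 26.909/360 + 61.813/702 = 0.07475 + 0.08805 = 0.1628
n_f = 1/0.1628 = 6.142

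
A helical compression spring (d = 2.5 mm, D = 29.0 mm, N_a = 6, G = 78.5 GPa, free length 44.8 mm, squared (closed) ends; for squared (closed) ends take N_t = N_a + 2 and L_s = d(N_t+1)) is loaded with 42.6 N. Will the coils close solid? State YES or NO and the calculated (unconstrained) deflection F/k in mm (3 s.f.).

k = Gd⁴/(8D³N_a) = (78.5×10³)(2.5⁴)/(8·29.0³·6) = 2.6194 N/mm
N_t = 8; L_s = 2.5·9 = 22.5 mm; δ_solid = L₀ − L_s = 44.8 − 22.5 = 22.3 mm
δ = F/k = 42.6/2.6194 = 16.264 mm
δ < δ_solid → spring does not go solid

NO, δ = 16.3 mm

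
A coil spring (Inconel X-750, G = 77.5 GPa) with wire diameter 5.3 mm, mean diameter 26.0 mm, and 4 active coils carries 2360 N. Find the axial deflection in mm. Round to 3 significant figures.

21.7 mm

k = Gd⁴/(8D³N_a) = (77.5×10³)(5.3⁴)/(8·26.0³·4) = 108.73 N/mm
δ = F/k = 2360 / 108.73 = 21.706 mm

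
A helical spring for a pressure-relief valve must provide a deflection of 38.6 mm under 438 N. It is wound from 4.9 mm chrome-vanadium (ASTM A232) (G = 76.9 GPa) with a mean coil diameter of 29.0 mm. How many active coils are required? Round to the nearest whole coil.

Required rate k = F/δ = 438/38.6 = 11.347 N/mm
N_a = Gd⁴/(8D³k) = (76.9×10³ × 4.9⁴)/(8 × 29.0³ × 11.347)
    = 4.43313e+07 / 2.21397e+06 = 20.02 → 20 coils

20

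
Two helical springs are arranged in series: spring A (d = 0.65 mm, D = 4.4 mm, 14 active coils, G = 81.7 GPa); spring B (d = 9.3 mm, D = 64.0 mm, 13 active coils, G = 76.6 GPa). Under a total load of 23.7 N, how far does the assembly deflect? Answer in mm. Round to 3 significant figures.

k_A = Gd⁴/(8D³N_a) = (81.7×10³)(0.65⁴)/(8·4.4³·14) = 1.5286 N/mm
k_B = Gd⁴/(8D³N_a) = (76.6×10³)(9.3⁴)/(8·64.0³·13) = 21.018 N/mm
Series: 1/k_eq = 1/1.5286 + 1/21.018 = 0.70176; k_eq = 1.425 N/mm
δ = F/k_eq = 23.7/1.425 = 16.632 mm

16.6 mm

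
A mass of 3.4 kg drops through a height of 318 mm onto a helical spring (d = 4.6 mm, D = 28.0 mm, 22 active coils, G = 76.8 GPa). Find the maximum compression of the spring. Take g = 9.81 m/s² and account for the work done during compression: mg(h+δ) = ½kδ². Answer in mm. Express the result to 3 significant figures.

k = Gd⁴/(8D³N_a) = (76.8×10³)(4.6⁴)/(8·28.0³·22) = 8.9003 N/mm
W = mg = 3.4 × 9.81 = 33.354 N
½kδ² − Wδ − Wh = 0 → δ = (W + √(W² + 2kWh))/k
δ = (33.354 + √(1112.5 + 188804))/8.9003 = (33.354 + 435.79)/8.9003 = 52.711 mm

52.7 mm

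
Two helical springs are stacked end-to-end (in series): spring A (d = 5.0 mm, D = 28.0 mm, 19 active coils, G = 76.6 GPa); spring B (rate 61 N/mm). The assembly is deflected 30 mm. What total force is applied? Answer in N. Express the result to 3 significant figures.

k_A = Gd⁴/(8D³N_a) = (76.6×10³)(5.0⁴)/(8·28.0³·19) = 14.348 N/mm
Series: 1/k_eq = 1/14.348 + 1/61 = 0.08609; k_eq = 11.616 N/mm
F = k_eq·δ = 11.616·30 = 348.47 N

348 N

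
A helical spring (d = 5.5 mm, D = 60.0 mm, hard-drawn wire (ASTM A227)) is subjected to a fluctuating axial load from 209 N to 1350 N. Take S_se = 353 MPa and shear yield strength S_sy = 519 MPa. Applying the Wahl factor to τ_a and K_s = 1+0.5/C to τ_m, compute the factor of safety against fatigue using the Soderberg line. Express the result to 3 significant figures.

C = D/d = 60.0/5.5 = 10.9091; K_W = (4C−1)/(4C−4)+0.615/C = 1.1321; K_s = 1+0.5/C = 1.0458
F_a = (F_max−F_min)/2 = 570.5 N; F_m = (F_max+F_min)/2 = 779.5 N
τ_a = K_W·8F_aD/(πd³) = 1.1321 × 523.91 = 593.1 MPa
τ_m = K_s·8F_mD/(πd³) = 1.0458 × 715.85 = 748.66 MPa
Soderberg: 1/n_f = τ_a/S_se + τ_m/S_sy = 593.1/353 + 748.66/519 = 1.68018 + 1.44250 = 3.1227
n_f = 1/3.1227 = 0.3202

0.320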